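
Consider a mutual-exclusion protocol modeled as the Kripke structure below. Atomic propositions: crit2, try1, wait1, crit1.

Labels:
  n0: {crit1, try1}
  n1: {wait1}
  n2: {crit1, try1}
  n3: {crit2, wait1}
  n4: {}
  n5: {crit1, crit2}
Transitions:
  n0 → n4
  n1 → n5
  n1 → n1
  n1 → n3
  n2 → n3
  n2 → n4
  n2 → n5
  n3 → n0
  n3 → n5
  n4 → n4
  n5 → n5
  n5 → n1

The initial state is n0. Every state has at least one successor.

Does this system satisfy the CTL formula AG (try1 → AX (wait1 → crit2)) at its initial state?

States satisfying try1 → AX (wait1 → crit2): {n0, n1, n2, n3, n4, n5}.
States satisfying AG (try1 → AX (wait1 → crit2)): {n0, n1, n2, n3, n4, n5}.
Every state reachable from n0 satisfies try1 → AX (wait1 → crit2).
n0 ∈ Sat(AG (try1 → AX (wait1 → crit2))).

Holds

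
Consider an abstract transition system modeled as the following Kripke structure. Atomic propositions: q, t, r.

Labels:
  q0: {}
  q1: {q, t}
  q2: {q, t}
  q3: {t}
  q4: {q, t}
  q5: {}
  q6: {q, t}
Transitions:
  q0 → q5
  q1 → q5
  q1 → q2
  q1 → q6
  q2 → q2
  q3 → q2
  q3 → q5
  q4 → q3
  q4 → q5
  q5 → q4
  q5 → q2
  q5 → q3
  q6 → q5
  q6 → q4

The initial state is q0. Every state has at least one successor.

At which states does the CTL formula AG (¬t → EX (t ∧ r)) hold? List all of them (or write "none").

{q2}

States satisfying ¬t → EX (t ∧ r): {q1, q2, q3, q4, q6}.
States satisfying AG (¬t → EX (t ∧ r)): {q2}.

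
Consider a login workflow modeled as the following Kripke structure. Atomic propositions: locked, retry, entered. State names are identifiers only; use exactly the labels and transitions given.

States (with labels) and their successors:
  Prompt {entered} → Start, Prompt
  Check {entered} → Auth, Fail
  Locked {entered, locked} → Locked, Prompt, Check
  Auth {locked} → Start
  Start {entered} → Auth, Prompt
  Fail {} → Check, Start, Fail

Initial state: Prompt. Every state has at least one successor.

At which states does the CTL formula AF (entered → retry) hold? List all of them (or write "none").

States satisfying entered → retry: {Auth, Fail}.
States satisfying AF (entered → retry): {Check, Auth, Fail}.

{Check, Auth, Fail}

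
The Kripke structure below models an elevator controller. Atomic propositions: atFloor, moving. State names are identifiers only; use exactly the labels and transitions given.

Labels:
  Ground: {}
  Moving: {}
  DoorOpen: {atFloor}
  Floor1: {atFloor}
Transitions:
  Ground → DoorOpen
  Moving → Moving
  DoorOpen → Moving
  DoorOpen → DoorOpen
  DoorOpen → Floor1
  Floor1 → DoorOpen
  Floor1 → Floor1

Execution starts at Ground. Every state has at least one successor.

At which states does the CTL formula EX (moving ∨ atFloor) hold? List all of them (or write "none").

{Ground, DoorOpen, Floor1}

States satisfying moving ∨ atFloor: {DoorOpen, Floor1}.
States satisfying EX (moving ∨ atFloor): {Ground, DoorOpen, Floor1}.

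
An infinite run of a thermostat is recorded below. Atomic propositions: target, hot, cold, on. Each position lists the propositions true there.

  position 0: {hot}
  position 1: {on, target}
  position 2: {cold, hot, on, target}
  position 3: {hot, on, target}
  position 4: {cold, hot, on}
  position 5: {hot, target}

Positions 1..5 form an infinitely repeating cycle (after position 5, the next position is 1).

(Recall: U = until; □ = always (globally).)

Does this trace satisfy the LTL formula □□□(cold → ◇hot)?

□□(cold → ◇hot) holds at every position 0..5, and those are all positions ever visited, so □□□(cold → ◇hot) holds.

Holds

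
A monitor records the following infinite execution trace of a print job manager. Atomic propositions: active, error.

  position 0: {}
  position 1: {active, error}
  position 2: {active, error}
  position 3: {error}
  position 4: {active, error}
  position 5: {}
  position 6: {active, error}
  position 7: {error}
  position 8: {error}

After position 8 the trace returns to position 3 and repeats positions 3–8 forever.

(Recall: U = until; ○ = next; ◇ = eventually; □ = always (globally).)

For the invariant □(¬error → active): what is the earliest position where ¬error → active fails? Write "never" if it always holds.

0

At position 0 the labels are {}, so ¬error → active is false there. This is the first violation.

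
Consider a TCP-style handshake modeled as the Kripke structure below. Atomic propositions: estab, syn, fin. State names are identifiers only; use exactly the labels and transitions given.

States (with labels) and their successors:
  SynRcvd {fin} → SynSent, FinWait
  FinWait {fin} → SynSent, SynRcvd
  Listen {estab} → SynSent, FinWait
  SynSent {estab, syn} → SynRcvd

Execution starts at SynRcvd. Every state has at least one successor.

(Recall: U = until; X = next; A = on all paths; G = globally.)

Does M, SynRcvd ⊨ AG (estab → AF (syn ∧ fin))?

No

States satisfying estab → AF (syn ∧ fin): {SynRcvd, FinWait}.
States satisfying AG (estab → AF (syn ∧ fin)): ∅.
SynSent is reachable from SynRcvd and violates estab → AF (syn ∧ fin), so AG fails at SynRcvd.
SynRcvd ∉ Sat(AG (estab → AF (syn ∧ fin))).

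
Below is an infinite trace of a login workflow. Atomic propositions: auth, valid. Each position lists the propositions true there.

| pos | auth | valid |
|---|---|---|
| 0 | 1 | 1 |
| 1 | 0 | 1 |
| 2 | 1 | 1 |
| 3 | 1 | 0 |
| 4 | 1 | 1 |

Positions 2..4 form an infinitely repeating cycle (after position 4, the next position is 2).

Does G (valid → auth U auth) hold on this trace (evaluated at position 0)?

valid → auth U auth must hold at every position from 0 onward. It fails at position 1, so G (valid → auth U auth) is false.
Positions where valid holds: 0, 1, 2, 4.
Check auth U auth at each: 0→ok, 1→fails, 2→ok, 4→ok.

Does not hold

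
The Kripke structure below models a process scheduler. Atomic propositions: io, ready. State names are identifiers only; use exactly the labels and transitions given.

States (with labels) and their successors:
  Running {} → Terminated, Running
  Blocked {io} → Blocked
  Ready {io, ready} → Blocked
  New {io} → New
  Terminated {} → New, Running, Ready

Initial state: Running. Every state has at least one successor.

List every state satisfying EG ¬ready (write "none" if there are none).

{Running, Blocked, New, Terminated}

States satisfying ¬ready: {Running, Blocked, New, Terminated}.
States satisfying EG ¬ready: {Running, Blocked, New, Terminated}.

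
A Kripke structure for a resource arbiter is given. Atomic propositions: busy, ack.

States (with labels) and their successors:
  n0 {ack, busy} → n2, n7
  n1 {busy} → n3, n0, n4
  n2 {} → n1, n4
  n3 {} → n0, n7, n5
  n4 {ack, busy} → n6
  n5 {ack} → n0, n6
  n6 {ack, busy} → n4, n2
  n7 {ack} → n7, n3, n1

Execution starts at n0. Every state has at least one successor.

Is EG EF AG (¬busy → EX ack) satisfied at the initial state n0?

States satisfying EF AG (¬busy → EX ack): {n0, n1, n2, n3, n4, n5, n6, n7}.
States satisfying EG EF AG (¬busy → EX ack): {n0, n1, n2, n3, n4, n5, n6, n7}.
n0 ∈ Sat(EG EF AG (¬busy → EX ack)).

Satisfied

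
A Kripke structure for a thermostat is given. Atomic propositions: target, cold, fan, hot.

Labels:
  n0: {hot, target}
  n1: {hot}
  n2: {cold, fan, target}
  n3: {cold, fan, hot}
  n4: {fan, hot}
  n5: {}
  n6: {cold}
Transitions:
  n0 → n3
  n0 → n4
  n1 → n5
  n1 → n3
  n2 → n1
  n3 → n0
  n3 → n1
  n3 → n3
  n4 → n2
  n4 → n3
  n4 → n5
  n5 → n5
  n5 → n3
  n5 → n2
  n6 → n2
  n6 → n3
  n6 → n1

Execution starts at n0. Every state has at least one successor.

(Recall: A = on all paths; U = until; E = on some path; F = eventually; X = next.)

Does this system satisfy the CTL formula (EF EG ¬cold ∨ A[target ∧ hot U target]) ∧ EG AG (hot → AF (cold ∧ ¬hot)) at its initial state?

Does not hold

States satisfying EG ¬cold: {n0, n1, n4, n5}.
States satisfying EF EG ¬cold: {n0, n1, n2, n3, n4, n5, n6}.
States satisfying target ∧ hot: {n0}.
States satisfying target: {n0, n2}.
States satisfying A[target ∧ hot U target]: {n0, n2}.
States satisfying EF EG ¬cold ∨ A[target ∧ hot U target]: {n0, n1, n2, n3, n4, n5, n6}.
States satisfying AG (hot → AF (cold ∧ ¬hot)): ∅.
States satisfying EG AG (hot → AF (cold ∧ ¬hot)): ∅.
States satisfying (EF EG ¬cold ∨ A[target ∧ hot U target]) ∧ EG AG (hot → AF (cold ∧ ¬hot)): ∅.
n0 ∉ Sat((EF EG ¬cold ∨ A[target ∧ hot U target]) ∧ EG AG (hot → AF (cold ∧ ¬hot))).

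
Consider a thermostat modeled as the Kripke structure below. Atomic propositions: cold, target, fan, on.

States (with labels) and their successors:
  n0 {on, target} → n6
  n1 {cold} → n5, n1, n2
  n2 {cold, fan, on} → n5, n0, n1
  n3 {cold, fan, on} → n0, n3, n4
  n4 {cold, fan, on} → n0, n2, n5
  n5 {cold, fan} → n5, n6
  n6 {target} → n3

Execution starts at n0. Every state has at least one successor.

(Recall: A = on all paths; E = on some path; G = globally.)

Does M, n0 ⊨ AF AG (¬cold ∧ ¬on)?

States satisfying AG (¬cold ∧ ¬on): ∅.
States satisfying AF AG (¬cold ∧ ¬on): ∅.
There is a path from n0 along which AG (¬cold ∧ ¬on) never holds.
n0 ∉ Sat(AF AG (¬cold ∧ ¬on)).

No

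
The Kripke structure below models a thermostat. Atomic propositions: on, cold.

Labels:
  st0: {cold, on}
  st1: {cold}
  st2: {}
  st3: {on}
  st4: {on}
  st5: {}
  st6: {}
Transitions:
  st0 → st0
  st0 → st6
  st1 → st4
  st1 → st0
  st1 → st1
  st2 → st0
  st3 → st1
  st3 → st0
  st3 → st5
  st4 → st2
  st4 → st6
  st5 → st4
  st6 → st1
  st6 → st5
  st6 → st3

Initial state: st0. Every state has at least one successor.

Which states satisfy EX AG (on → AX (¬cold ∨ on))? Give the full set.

none

States satisfying AG (on → AX (¬cold ∨ on)): ∅.
States satisfying EX AG (on → AX (¬cold ∨ on)): ∅.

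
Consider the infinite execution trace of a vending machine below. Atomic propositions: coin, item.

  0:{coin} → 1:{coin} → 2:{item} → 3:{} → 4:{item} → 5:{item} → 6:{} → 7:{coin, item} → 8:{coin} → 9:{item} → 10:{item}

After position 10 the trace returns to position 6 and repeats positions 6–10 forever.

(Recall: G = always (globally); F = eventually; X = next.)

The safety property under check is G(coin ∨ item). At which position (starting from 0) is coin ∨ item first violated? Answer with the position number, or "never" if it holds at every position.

3

Check coin ∨ item at each position in order: 0 ✓, 1 ✓, 2 ✓.
At position 3 the labels are {}, so coin ∨ item is false there. This is the first violation.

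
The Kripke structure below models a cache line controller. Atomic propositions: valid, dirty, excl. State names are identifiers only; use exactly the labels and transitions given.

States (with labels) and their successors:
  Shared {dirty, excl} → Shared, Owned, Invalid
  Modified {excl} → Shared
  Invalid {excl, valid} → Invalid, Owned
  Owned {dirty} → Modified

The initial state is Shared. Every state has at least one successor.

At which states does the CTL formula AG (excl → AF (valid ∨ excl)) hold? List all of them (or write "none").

{Shared, Modified, Invalid, Owned}

States satisfying excl → AF (valid ∨ excl): {Shared, Modified, Invalid, Owned}.
States satisfying AG (excl → AF (valid ∨ excl)): {Shared, Modified, Invalid, Owned}.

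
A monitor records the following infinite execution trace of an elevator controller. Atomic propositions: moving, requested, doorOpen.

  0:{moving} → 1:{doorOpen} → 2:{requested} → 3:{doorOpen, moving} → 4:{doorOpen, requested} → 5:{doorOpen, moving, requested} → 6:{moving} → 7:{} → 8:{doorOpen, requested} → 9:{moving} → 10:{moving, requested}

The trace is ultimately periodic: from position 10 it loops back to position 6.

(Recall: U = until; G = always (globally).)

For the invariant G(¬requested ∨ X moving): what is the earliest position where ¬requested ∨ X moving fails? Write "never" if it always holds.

¬requested ∨ X moving holds at every position 0..10, and those are all the positions the trace ever visits, so the invariant G(¬requested ∨ X moving) is never violated.

never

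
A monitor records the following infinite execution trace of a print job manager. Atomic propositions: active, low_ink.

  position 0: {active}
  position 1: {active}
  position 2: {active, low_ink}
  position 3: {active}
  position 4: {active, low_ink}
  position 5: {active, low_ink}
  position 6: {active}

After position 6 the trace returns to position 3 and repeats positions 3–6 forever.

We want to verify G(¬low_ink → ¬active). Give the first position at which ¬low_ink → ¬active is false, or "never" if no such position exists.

At position 0 the labels are {active}, so ¬low_ink → ¬active is false there. This is the first violation.

0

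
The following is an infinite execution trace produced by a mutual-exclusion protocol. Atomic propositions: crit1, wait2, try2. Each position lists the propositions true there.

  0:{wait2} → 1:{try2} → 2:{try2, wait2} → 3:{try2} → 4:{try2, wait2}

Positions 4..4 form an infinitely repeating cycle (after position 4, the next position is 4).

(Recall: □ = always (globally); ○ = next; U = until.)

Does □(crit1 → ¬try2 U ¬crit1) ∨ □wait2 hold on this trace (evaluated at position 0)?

crit1 → ¬try2 U ¬crit1 holds at every position 0..4, and those are all positions ever visited, so □(crit1 → ¬try2 U ¬crit1) holds.
wait2 must hold at every position from 0 onward. It fails at position 1, so □wait2 is false.
At position 0: □(crit1 → ¬try2 U ¬crit1) is true; □wait2 is false; so □(crit1 → ¬try2 U ¬crit1) ∨ □wait2 is true.

Yes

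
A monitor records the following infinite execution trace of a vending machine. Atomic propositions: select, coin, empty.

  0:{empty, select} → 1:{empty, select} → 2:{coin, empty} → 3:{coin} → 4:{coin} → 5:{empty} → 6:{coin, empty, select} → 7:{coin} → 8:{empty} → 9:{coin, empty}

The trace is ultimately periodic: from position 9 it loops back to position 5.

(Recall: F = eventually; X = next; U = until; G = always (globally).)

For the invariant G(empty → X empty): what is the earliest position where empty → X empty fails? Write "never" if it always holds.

Check empty → X empty at each position in order: 0 ✓, 1 ✓.
At position 2 the labels are {coin, empty} and the next position 3 has {coin}, so empty → X empty is false there. This is the first violation.

2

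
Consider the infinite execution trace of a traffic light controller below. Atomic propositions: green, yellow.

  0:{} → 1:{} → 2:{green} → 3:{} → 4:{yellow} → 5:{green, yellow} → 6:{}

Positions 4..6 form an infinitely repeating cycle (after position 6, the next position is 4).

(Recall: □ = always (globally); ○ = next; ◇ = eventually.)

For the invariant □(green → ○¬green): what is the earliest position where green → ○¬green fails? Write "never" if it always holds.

never

green → ○¬green holds at every position 0..6, and those are all the positions the trace ever visits, so the invariant □(green → ○¬green) is never violated.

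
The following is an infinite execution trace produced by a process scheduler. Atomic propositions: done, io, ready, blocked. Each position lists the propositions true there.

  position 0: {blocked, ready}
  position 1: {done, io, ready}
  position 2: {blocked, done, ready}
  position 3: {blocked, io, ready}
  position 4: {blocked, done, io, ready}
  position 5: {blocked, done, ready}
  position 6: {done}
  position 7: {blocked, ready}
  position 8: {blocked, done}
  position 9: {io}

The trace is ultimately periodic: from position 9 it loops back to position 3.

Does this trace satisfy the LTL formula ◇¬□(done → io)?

Yes

¬□(done → io) holds at position 0, which is reachable from 0, so ◇¬□(done → io) holds.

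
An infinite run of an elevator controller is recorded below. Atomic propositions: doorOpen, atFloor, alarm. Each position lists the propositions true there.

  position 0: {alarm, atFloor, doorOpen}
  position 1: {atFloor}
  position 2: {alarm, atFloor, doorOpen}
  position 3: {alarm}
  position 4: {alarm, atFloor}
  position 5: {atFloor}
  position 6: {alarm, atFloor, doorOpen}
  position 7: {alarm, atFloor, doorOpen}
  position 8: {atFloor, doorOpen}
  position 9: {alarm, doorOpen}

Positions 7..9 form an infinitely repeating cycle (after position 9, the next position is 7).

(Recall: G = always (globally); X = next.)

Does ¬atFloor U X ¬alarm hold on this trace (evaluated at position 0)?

Satisfied

Walking from position 0: X ¬alarm first holds at position 0, and ¬atFloor holds at every earlier position along the way, so ¬atFloor U X ¬alarm holds.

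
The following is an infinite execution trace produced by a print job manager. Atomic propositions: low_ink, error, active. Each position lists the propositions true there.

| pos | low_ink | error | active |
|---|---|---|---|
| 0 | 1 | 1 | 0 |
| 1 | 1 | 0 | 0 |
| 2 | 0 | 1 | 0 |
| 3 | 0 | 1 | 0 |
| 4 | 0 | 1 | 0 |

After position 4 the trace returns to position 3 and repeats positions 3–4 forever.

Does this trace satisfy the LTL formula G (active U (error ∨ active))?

Does not hold

active U (error ∨ active) must hold at every position from 0 onward. It fails at position 1, so G (active U (error ∨ active)) is false.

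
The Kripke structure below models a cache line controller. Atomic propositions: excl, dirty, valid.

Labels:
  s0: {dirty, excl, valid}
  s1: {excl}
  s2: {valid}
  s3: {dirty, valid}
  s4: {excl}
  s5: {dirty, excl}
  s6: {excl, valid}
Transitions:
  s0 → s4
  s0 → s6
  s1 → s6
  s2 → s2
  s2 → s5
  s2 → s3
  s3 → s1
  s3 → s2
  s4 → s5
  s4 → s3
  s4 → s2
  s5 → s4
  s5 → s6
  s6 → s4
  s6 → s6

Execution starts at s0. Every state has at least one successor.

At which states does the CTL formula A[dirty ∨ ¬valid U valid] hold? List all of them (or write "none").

States satisfying dirty ∨ ¬valid: {s0, s1, s3, s4, s5}.
States satisfying valid: {s0, s2, s3, s6}.
States satisfying A[dirty ∨ ¬valid U valid]: {s0, s1, s2, s3, s6}.

{s0, s1, s2, s3, s6}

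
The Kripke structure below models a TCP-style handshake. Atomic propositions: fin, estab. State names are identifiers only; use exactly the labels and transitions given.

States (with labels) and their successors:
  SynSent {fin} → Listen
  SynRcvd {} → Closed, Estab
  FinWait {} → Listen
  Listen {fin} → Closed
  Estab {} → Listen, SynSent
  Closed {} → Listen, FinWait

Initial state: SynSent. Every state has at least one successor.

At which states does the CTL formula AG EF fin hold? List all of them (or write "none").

{SynSent, SynRcvd, FinWait, Listen, Estab, Closed}

States satisfying EF fin: {SynSent, SynRcvd, FinWait, Listen, Estab, Closed}.
States satisfying AG EF fin: {SynSent, SynRcvd, FinWait, Listen, Estab, Closed}.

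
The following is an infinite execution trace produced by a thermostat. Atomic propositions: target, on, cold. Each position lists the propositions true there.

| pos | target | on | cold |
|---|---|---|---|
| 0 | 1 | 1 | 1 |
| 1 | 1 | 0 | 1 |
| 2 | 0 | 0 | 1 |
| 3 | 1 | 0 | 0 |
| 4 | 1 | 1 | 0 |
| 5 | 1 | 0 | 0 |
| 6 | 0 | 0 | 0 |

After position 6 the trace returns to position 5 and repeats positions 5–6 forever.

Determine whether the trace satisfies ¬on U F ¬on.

Walking from position 0: F ¬on first holds at position 0, and ¬on holds at every earlier position along the way, so ¬on U F ¬on holds.

Satisfied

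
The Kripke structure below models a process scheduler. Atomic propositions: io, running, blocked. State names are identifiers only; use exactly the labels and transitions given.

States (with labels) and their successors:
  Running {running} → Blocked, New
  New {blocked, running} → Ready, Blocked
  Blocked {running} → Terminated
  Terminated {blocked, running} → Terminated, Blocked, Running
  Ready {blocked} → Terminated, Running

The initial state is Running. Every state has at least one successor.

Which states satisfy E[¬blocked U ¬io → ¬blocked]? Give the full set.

{Running, Blocked}

States satisfying ¬blocked: {Running, Blocked}.
States satisfying ¬io → ¬blocked: {Running, Blocked}.
States satisfying E[¬blocked U ¬io → ¬blocked]: {Running, Blocked}.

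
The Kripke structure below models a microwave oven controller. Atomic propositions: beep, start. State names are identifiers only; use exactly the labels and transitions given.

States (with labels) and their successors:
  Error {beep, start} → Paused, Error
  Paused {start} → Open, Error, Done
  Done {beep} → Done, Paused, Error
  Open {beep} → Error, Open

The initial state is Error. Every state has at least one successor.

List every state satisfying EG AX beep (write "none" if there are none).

States satisfying AX beep: {Paused, Open}.
States satisfying EG AX beep: {Paused, Open}.

{Paused, Open}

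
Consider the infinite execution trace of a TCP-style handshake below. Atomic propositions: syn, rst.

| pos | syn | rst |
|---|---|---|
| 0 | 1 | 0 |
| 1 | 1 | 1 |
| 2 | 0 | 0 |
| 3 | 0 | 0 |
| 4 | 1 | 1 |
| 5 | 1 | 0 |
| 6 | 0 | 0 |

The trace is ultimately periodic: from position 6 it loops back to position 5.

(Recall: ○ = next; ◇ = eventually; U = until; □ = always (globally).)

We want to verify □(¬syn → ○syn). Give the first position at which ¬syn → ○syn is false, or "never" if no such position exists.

2

Check ¬syn → ○syn at each position in order: 0 ✓, 1 ✓.
At position 2 the labels are {} and the next position 3 has {}, so ¬syn → ○syn is false there. This is the first violation.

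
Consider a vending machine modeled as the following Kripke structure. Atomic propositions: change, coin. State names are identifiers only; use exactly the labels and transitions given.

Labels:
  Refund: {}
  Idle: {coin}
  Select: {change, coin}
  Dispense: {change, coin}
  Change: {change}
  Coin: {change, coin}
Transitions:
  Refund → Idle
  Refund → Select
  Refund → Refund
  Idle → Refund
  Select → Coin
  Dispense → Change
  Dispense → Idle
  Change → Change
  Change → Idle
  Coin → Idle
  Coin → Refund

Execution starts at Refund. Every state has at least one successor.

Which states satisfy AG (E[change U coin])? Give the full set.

none

States satisfying E[change U coin]: {Idle, Select, Dispense, Change, Coin}.
States satisfying AG (E[change U coin]): ∅.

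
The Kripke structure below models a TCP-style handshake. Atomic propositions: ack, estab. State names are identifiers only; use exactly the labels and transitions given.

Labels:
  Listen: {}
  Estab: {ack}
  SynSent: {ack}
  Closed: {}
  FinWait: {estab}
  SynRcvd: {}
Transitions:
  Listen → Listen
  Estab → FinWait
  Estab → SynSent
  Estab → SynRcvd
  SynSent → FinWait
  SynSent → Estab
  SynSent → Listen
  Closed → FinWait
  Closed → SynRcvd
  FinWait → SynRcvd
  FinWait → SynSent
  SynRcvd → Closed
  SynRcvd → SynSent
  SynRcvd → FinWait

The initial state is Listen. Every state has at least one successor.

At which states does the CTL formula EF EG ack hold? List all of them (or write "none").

{Estab, SynSent, Closed, FinWait, SynRcvd}

States satisfying EG ack: {Estab, SynSent}.
States satisfying EF EG ack: {Estab, SynSent, Closed, FinWait, SynRcvd}.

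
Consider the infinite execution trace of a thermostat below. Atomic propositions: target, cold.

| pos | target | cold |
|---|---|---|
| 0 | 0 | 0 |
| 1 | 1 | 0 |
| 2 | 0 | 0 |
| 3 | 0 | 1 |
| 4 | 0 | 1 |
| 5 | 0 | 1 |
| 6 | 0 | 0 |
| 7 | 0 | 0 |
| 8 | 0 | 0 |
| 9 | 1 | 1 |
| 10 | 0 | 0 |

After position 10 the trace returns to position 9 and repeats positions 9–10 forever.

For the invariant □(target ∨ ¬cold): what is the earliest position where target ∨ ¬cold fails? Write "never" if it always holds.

3

Check target ∨ ¬cold at each position in order: 0 ✓, 1 ✓, 2 ✓.
At position 3 the labels are {cold}, so target ∨ ¬cold is false there. This is the first violation.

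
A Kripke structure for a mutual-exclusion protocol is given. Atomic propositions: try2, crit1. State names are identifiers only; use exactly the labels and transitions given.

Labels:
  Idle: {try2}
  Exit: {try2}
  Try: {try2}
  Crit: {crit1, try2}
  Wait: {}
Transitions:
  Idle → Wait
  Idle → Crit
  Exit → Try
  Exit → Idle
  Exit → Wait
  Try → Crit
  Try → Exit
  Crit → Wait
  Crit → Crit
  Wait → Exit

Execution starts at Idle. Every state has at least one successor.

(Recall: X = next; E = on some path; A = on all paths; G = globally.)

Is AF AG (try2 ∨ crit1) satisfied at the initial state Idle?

States satisfying AG (try2 ∨ crit1): ∅.
States satisfying AF AG (try2 ∨ crit1): ∅.
There is a path from Idle along which AG (try2 ∨ crit1) never holds.
Idle ∉ Sat(AF AG (try2 ∨ crit1)).

Does not hold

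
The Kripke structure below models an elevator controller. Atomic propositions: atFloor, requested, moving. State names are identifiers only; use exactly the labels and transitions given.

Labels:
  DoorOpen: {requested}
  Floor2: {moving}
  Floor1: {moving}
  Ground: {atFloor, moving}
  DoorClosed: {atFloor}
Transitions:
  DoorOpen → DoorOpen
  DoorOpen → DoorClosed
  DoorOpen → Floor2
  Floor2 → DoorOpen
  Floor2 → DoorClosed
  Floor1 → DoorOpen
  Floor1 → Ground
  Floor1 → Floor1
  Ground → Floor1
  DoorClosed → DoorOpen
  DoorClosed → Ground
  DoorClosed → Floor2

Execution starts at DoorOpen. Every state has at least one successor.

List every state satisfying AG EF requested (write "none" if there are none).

{DoorOpen, Floor2, Floor1, Ground, DoorClosed}

States satisfying EF requested: {DoorOpen, Floor2, Floor1, Ground, DoorClosed}.
States satisfying AG EF requested: {DoorOpen, Floor2, Floor1, Ground, DoorClosed}.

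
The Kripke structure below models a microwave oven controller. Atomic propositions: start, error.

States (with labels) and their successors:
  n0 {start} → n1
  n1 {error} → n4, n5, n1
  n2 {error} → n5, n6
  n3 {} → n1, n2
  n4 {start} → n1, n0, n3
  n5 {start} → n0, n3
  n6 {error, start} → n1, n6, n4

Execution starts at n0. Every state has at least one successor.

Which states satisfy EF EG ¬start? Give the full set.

{n0, n1, n2, n3, n4, n5, n6}

States satisfying EG ¬start: {n1, n3}.
States satisfying EF EG ¬start: {n0, n1, n2, n3, n4, n5, n6}.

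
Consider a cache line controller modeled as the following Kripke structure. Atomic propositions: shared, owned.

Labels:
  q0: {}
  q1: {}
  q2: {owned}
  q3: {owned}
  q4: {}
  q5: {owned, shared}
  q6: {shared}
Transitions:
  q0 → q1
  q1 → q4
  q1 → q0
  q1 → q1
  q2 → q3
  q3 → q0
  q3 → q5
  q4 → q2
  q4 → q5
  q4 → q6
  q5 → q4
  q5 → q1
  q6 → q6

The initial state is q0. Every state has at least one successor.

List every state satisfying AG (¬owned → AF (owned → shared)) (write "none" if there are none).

{q0, q1, q2, q3, q4, q5, q6}

States satisfying ¬owned → AF (owned → shared): {q0, q1, q2, q3, q4, q5, q6}.
States satisfying AG (¬owned → AF (owned → shared)): {q0, q1, q2, q3, q4, q5, q6}.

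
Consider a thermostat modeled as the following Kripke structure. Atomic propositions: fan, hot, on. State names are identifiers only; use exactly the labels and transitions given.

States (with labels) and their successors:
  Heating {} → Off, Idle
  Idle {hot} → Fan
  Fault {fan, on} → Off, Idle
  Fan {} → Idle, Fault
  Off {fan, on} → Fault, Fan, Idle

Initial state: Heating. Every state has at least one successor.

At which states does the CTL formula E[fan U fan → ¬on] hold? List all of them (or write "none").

{Heating, Idle, Fault, Fan, Off}

States satisfying fan: {Fault, Off}.
States satisfying fan → ¬on: {Heating, Idle, Fan}.
States satisfying E[fan U fan → ¬on]: {Heating, Idle, Fault, Fan, Off}.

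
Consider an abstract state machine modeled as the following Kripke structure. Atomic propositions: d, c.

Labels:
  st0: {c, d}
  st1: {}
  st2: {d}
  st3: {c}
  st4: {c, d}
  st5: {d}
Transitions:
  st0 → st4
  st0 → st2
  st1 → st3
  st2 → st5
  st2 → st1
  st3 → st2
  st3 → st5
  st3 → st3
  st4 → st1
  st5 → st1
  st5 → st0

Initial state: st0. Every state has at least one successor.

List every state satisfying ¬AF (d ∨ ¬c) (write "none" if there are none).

{st3}

States satisfying d ∨ ¬c: {st0, st1, st2, st4, st5}.
States satisfying AF (d ∨ ¬c): {st0, st1, st2, st4, st5}.
States satisfying ¬AF (d ∨ ¬c): {st3}.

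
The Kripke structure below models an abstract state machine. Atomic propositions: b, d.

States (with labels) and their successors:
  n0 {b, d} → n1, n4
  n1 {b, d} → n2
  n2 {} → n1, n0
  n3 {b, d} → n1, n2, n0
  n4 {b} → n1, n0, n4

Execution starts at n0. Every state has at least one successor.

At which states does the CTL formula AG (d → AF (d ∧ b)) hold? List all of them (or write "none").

States satisfying d → AF (d ∧ b): {n0, n1, n2, n3, n4}.
States satisfying AG (d → AF (d ∧ b)): {n0, n1, n2, n3, n4}.

{n0, n1, n2, n3, n4}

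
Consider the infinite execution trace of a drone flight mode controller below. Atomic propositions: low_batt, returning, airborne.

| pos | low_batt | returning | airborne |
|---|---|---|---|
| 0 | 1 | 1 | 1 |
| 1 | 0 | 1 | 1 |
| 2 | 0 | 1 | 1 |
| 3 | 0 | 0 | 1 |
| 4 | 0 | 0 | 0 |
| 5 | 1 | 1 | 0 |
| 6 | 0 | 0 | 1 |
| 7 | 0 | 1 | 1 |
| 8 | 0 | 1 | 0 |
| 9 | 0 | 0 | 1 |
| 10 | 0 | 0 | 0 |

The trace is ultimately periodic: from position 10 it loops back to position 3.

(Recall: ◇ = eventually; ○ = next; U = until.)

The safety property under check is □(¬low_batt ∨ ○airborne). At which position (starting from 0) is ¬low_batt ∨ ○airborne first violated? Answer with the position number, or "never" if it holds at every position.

never

¬low_batt ∨ ○airborne holds at every position 0..10, and those are all the positions the trace ever visits, so the invariant □(¬low_batt ∨ ○airborne) is never violated.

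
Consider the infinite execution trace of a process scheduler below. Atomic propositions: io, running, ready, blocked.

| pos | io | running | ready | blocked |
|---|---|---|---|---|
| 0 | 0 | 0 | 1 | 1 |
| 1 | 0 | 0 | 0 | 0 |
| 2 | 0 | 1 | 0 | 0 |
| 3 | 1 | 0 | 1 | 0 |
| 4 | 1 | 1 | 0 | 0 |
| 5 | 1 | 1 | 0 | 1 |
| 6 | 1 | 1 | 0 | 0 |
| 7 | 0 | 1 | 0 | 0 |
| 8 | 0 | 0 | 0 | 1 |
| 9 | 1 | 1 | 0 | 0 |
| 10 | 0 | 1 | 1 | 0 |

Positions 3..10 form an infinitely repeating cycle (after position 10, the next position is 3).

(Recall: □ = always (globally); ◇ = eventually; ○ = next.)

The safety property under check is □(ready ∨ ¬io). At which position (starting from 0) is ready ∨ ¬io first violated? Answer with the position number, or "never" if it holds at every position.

4

Check ready ∨ ¬io at each position in order: 0 ✓, 1 ✓, 2 ✓, 3 ✓.
At position 4 the labels are {io, running}, so ready ∨ ¬io is false there. This is the first violation.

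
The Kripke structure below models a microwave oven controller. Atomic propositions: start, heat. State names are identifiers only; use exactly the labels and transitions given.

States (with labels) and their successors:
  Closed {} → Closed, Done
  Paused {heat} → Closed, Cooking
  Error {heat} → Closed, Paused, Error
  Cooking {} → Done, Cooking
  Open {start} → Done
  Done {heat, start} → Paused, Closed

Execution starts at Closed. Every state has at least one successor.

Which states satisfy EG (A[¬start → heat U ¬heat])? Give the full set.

States satisfying A[¬start → heat U ¬heat]: {Closed, Paused, Cooking, Open, Done}.
States satisfying EG (A[¬start → heat U ¬heat]): {Closed, Paused, Cooking, Open, Done}.

{Closed, Paused, Cooking, Open, Done}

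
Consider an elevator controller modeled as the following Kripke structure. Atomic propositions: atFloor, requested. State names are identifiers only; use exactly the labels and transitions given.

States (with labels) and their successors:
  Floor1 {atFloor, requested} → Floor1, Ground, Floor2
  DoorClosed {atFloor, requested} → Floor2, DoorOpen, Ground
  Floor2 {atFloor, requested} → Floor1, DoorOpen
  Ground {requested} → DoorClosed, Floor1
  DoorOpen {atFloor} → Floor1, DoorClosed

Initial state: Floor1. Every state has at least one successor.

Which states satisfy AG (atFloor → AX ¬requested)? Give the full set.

States satisfying atFloor → AX ¬requested: {Ground}.
States satisfying AG (atFloor → AX ¬requested): ∅.

none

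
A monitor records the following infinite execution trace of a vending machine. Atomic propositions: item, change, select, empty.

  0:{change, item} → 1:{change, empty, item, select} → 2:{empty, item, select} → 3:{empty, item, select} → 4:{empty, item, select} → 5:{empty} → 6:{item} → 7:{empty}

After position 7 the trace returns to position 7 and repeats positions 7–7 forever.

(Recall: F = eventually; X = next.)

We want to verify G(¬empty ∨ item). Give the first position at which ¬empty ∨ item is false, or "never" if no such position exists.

Check ¬empty ∨ item at each position in order: 0 ✓, 1 ✓, 2 ✓, 3 ✓, 4 ✓.
At position 5 the labels are {empty}, so ¬empty ∨ item is false there. This is the first violation.

5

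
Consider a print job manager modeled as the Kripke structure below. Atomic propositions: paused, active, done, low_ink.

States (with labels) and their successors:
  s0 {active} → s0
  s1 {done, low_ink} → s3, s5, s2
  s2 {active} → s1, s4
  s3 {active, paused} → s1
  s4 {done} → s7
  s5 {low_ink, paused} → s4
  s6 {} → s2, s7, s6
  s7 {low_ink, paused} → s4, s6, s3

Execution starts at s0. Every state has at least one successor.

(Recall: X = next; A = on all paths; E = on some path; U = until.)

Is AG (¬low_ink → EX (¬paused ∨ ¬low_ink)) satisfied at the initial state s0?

States satisfying ¬low_ink → EX (¬paused ∨ ¬low_ink): {s0, s1, s2, s3, s5, s6, s7}.
States satisfying AG (¬low_ink → EX (¬paused ∨ ¬low_ink)): {s0}.
Every state reachable from s0 satisfies ¬low_ink → EX (¬paused ∨ ¬low_ink).
s0 ∈ Sat(AG (¬low_ink → EX (¬paused ∨ ¬low_ink))).

Satisfied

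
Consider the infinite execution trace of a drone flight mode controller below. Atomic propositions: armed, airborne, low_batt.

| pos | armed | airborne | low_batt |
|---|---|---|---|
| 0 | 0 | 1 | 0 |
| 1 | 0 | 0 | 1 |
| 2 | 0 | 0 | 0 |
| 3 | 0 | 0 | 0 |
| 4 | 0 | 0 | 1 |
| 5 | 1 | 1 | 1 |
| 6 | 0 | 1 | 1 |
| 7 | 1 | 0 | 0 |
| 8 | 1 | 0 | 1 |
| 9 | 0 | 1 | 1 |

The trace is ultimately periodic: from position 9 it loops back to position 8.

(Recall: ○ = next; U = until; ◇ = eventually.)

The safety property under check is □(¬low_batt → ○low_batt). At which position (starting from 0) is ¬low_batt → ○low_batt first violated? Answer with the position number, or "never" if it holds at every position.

2

Check ¬low_batt → ○low_batt at each position in order: 0 ✓, 1 ✓.
At position 2 the labels are {} and the next position 3 has {}, so ¬low_batt → ○low_batt is false there. This is the first violation.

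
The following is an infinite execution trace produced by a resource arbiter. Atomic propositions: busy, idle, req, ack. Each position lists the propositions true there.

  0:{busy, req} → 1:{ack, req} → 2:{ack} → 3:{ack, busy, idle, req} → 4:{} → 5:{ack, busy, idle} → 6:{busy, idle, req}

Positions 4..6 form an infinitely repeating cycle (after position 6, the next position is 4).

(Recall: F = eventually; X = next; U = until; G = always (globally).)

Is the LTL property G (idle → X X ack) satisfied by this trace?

No

idle → X X ack must hold at every position from 0 onward. It fails at position 5, so G (idle → X X ack) is false.
Positions where idle holds: 3, 5, 6.
Check X X ack at each: 3→ok, 5→fails, 6→ok.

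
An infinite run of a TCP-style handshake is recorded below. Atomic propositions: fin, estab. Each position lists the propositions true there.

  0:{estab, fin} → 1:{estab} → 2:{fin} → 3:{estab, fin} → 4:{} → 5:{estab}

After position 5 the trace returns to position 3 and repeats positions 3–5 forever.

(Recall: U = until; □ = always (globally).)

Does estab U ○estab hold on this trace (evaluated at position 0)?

Holds

Walking from position 0: ○estab first holds at position 0, and estab holds at every earlier position along the way, so estab U ○estab holds.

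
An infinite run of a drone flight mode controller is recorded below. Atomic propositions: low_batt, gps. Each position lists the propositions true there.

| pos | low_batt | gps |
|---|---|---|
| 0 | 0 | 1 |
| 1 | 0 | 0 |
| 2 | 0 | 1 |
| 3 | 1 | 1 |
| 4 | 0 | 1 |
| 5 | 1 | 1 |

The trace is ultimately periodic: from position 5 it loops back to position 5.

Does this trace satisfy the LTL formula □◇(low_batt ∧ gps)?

◇(low_batt ∧ gps) holds at every position 0..5, and those are all positions ever visited, so □◇(low_batt ∧ gps) holds.

Satisfied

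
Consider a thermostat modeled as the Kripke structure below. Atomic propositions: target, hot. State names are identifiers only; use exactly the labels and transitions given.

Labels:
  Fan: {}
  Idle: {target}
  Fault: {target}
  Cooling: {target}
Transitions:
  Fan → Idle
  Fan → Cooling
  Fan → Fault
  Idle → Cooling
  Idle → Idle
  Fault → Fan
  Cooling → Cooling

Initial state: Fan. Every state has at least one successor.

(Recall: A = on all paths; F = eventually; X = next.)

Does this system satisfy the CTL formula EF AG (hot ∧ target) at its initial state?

No

States satisfying AG (hot ∧ target): ∅.
States satisfying EF AG (hot ∧ target): ∅.
No suitable path/successor from Fan witnesses the formula.
Fan ∉ Sat(EF AG (hot ∧ target)).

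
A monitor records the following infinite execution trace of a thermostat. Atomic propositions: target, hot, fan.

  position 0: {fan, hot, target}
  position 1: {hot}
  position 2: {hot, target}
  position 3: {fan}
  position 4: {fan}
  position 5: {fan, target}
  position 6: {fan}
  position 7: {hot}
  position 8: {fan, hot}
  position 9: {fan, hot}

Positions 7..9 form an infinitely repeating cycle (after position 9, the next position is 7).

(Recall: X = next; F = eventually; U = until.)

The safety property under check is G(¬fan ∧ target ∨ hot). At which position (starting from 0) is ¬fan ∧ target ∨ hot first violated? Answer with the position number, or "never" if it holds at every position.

Check ¬fan ∧ target ∨ hot at each position in order: 0 ✓, 1 ✓, 2 ✓.
At position 3 the labels are {fan}, so ¬fan ∧ target ∨ hot is false there. This is the first violation.

3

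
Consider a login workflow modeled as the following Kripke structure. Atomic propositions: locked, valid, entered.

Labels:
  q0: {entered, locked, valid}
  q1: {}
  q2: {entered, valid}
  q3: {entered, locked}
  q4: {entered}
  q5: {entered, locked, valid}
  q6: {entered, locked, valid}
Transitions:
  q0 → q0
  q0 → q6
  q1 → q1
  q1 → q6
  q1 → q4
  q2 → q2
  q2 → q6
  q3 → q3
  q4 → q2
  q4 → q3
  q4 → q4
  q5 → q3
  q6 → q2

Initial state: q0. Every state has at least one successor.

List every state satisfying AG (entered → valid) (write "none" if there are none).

States satisfying entered → valid: {q0, q1, q2, q5, q6}.
States satisfying AG (entered → valid): {q0, q2, q6}.

{q0, q2, q6}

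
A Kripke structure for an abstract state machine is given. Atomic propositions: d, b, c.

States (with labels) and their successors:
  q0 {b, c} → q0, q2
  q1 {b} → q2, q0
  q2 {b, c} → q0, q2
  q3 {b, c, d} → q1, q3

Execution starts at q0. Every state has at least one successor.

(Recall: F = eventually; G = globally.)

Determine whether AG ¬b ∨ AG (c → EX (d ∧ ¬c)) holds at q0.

No

States satisfying ¬b: ∅.
States satisfying AG ¬b: ∅.
States satisfying c → EX (d ∧ ¬c): {q1}.
States satisfying AG (c → EX (d ∧ ¬c)): ∅.
States satisfying AG ¬b ∨ AG (c → EX (d ∧ ¬c)): ∅.
q0 ∉ Sat(AG ¬b ∨ AG (c → EX (d ∧ ¬c))).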